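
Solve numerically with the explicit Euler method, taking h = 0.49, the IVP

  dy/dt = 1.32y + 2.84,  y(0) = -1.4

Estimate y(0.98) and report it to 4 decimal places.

-0.1134

Euler: y_{n+1} = y_n + h·f(t_n, y_n).
t=0.000000, y=-1.400000: f=0.992000 → y ← -1.400000 + 0.49·0.992000 = -0.913920
t=0.490000, y=-0.913920: f=1.633626 → y ← -0.913920 + 0.49·1.633626 = -0.113443
y(0.98) ≈ -0.1134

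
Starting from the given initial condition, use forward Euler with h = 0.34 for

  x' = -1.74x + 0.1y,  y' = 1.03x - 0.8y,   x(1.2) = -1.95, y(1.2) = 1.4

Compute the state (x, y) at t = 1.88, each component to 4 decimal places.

Euler on (x,y): x_{n+1} = x_n + h·x', y_{n+1} = y_n + h·y'.
1.200000: (-1.950000, 1.400000); f=(3.533000, -3.128500) → (-0.748780, 0.336310)
1.540000: (-0.748780, 0.336310); f=(1.336508, -1.040291) → (-0.294367, -0.017389)
(x(1.88), y(1.88)) ≈ (-0.2944, -0.0174)

-0.2944, -0.0174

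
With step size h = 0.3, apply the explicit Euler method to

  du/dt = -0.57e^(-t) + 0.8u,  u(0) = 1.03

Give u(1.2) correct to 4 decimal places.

1.7284

Euler: u_{n+1} = u_n + h·f(t_n, u_n).
t=0.000000, u=1.030000: f=0.254000 → u ← 1.030000 + 0.3·0.254000 = 1.106200
t=0.300000, u=1.106200: f=0.462694 → u ← 1.106200 + 0.3·0.462694 = 1.245008
t=0.600000, u=1.245008: f=0.683184 → u ← 1.245008 + 0.3·0.683184 = 1.449963
t=0.900000, u=1.449963: f=0.928226 → u ← 1.449963 + 0.3·0.928226 = 1.728431
u(1.2) ≈ 1.7284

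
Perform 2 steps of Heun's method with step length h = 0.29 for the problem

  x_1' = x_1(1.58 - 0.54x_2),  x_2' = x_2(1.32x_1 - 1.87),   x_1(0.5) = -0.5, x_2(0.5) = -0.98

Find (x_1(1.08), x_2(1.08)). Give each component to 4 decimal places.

-1.3915, -0.2532

Heun on (x_1,x_2): k1 = f(t_n, state_n); k2 = f(t_n + h, state_n + h·k1); state_{n+1} = state_n + (h/2)·(k1 + k2).
0.500000: (-0.500000, -0.980000)
  k1 = (-1.054600, 2.479400)
  predictor → (-0.805834, -0.260974)
  k2 = (-1.386781, 0.765620)
  → (-0.854000, -0.509472)
0.790000: (-0.854000, -0.509472)
  k1 = (-1.584269, 1.527031)
  predictor → (-1.313438, -0.066633)
  k2 = (-2.122492, 0.240129)
  → (-1.391481, -0.253234)
(x_1(1.08), x_2(1.08)) ≈ (-1.3915, -0.2532)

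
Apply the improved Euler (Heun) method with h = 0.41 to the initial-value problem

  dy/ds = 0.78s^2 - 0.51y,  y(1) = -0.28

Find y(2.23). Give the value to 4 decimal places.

1.9921

Heun: k1 = f(s_n, y_n); k2 = f(s_n + h, y_n + h·k1); y_{n+1} = y_n + (h/2)·(k1 + k2).
s=1.000000, y=-0.280000:
  k1 = f(1.000000, -0.280000) = 0.922800
  k2 = f(1.410000, 0.098348) = 1.500561
  y ← -0.280000 + (0.41/2)·(0.922800 + 1.500561) = 0.216789
s=1.410000, y=0.216789:
  k1 = f(1.410000, 0.216789) = 1.440156
  k2 = f(1.820000, 0.807253) = 2.171973
  y ← 0.216789 + (0.41/2)·(1.440156 + 2.171973) = 0.957275
s=1.820000, y=0.957275:
  k1 = f(1.820000, 0.957275) = 2.095462
  k2 = f(2.230000, 1.816415) = 2.952491
  y ← 0.957275 + (0.41/2)·(2.095462 + 2.952491) = 1.992105
y(2.23) ≈ 1.9921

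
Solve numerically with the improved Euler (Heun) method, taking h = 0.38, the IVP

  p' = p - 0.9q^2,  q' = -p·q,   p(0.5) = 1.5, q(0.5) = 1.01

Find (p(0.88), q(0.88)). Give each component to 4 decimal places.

Heun on (p,q): k1 = f(t_n, state_n); k2 = f(t_n + h, state_n + h·k1); state_{n+1} = state_n + (h/2)·(k1 + k2).
0.500000: (1.500000, 1.010000)
  k1 = (0.581910, -1.515000)
  predictor → (1.721126, 0.434300)
  k2 = (1.551371, -0.747485)
  → (1.905323, 0.580128)
(p(0.88), q(0.88)) ≈ (1.9053, 0.5801)

1.9053, 0.5801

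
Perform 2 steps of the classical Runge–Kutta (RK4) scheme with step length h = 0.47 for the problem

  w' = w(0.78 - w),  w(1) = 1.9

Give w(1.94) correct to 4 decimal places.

RK4: k1 = f(s_n, w_n); k2 = f(s_n + h/2, w_n + (h/2)·k1); k3 = f(s_n + h/2, w_n + (h/2)·k2); k4 = f(s_n + h, w_n + h·k3); w_{n+1} = w_n + (h/6)·(k1 + 2k2 + 2k3 + k4).
s=1.000000, w=1.900000:
  k1 = f(1.000000, 1.900000) = -2.128000
  k2 = f(1.235000, 1.399920) = -0.867838
  k3 = f(1.235000, 1.696058) = -1.553687
  k4 = f(1.470000, 1.169767) = -0.455936
  w ← 1.900000 + (0.47/6)·(k1 + 2k2 + 2k3 + k4) = 1.318219
s=1.470000, w=1.318219:
  k1 = f(1.470000, 1.318219) = -0.709491
  k2 = f(1.705000, 1.151489) = -0.427765
  k3 = f(1.705000, 1.217694) = -0.532978
  k4 = f(1.940000, 1.067720) = -0.307204
  w ← 1.318219 + (0.47/6)·(k1 + 2k2 + 2k3 + k4) = 1.088062
w(1.94) ≈ 1.0881

1.0881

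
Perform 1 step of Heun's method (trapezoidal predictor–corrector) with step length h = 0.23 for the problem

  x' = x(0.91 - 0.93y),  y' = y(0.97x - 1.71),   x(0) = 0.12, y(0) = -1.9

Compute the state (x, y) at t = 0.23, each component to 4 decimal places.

Heun on (x,y): k1 = f(t_n, state_n); k2 = f(t_n + h, state_n + h·k1); state_{n+1} = state_n + (h/2)·(k1 + k2).
0.000000: (0.120000, -1.900000)
  k1 = (0.321240, 3.027840)
  predictor → (0.193885, -1.203597)
  k2 = (0.393460, 1.831792)
  → (0.202190, -1.341142)
(x(0.23), y(0.23)) ≈ (0.2022, -1.3411)

0.2022, -1.3411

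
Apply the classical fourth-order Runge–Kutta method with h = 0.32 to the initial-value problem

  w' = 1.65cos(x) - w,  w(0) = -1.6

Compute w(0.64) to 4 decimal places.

RK4: k1 = f(x_n, w_n); k2 = f(x_n + h/2, w_n + (h/2)·k1); k3 = f(x_n + h/2, w_n + (h/2)·k2); k4 = f(x_n + h, w_n + h·k3); w_{n+1} = w_n + (h/6)·(k1 + 2k2 + 2k3 + k4).
x=0.000000, w=-1.600000:
  k1 = f(0.000000, -1.600000) = 3.250000
  k2 = f(0.160000, -1.080000) = 2.708925
  k3 = f(0.160000, -1.166572) = 2.795497
  k4 = f(0.320000, -0.705441) = 2.271679
  w ← -1.600000 + (0.32/6)·(k1 + 2k2 + 2k3 + k4) = -0.718372
x=0.320000, w=-0.718372:
  k1 = f(0.320000, -0.718372) = 2.284611
  k2 = f(0.480000, -0.352834) = 1.816376
  k3 = f(0.480000, -0.427752) = 1.891294
  k4 = f(0.640000, -0.113158) = 1.436616
  w ← -0.718372 + (0.32/6)·(k1 + 2k2 + 2k3 + k4) = -0.124422
w(0.64) ≈ -0.1244

-0.1244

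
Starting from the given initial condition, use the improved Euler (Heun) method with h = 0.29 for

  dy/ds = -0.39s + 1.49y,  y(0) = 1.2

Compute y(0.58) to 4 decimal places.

2.7111

Heun: k1 = f(s_n, y_n); k2 = f(s_n + h, y_n + h·k1); y_{n+1} = y_n + (h/2)·(k1 + k2).
s=0.000000, y=1.200000:
  k1 = f(0.000000, 1.200000) = 1.788000
  k2 = f(0.290000, 1.718520) = 2.447495
  y ← 1.200000 + (0.29/2)·(1.788000 + 2.447495) = 1.814147
s=0.290000, y=1.814147:
  k1 = f(0.290000, 1.814147) = 2.589979
  k2 = f(0.580000, 2.565241) = 3.596008
  y ← 1.814147 + (0.29/2)·(2.589979 + 3.596008) = 2.711115
y(0.58) ≈ 2.7111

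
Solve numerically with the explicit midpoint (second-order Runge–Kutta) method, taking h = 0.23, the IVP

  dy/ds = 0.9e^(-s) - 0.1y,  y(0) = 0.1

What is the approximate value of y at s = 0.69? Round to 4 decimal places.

0.5237

Midpoint: k1 = f(s_n, y_n); k2 = f(s_n + h/2, y_n + (h/2)·k1); y_{n+1} = y_n + h·k2.
s=0.000000, y=0.100000:
  k1 = f(0.000000, 0.100000) = 0.890000
  k2 = f(0.115000, 0.202350) = 0.781995
  y ← 0.100000 + 0.23·0.781995 = 0.279859
s=0.230000, y=0.279859:
  k1 = f(0.230000, 0.279859) = 0.687094
  k2 = f(0.345000, 0.358875) = 0.601511
  y ← 0.279859 + 0.23·0.601511 = 0.418206
s=0.460000, y=0.418206:
  k1 = f(0.460000, 0.418206) = 0.526335
  k2 = f(0.575000, 0.478735) = 0.458561
  y ← 0.418206 + 0.23·0.458561 = 0.523675
y(0.69) ≈ 0.5237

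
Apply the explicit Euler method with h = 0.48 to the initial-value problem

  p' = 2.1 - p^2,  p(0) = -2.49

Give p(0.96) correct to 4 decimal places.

-12.9897

Euler: p_{n+1} = p_n + h·f(x_n, p_n).
x=0.000000, p=-2.490000: f=-4.100100 → p ← -2.490000 + 0.48·(-4.100100) = -4.458048
x=0.480000, p=-4.458048: f=-17.774192 → p ← -4.458048 + 0.48·(-17.774192) = -12.989660
p(0.96) ≈ -12.9897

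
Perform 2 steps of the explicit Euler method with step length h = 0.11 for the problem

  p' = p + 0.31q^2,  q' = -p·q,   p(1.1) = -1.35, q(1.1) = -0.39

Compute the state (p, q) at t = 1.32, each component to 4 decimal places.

Euler on (p,q): p_{n+1} = p_n + h·p', q_{n+1} = q_n + h·q'.
1.100000: (-1.350000, -0.390000); f=(-1.302849, -0.526500) → (-1.493313, -0.447915)
1.210000: (-1.493313, -0.447915); f=(-1.431119, -0.668877) → (-1.650736, -0.521492)
(p(1.32), q(1.32)) ≈ (-1.6507, -0.5215)

-1.6507, -0.5215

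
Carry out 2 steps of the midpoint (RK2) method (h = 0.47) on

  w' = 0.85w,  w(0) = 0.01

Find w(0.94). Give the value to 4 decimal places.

0.0219

Midpoint: k1 = f(x_n, w_n); k2 = f(x_n + h/2, w_n + (h/2)·k1); w_{n+1} = w_n + h·k2.
x=0.000000, w=0.010000:
  k1 = f(0.000000, 0.010000) = 0.008500
  k2 = f(0.235000, 0.011998) = 0.010198
  w ← 0.010000 + 0.47·0.010198 = 0.014793
x=0.470000, w=0.014793:
  k1 = f(0.470000, 0.014793) = 0.012574
  k2 = f(0.705000, 0.017748) = 0.015086
  w ← 0.014793 + 0.47·0.015086 = 0.021883
w(0.94) ≈ 0.0219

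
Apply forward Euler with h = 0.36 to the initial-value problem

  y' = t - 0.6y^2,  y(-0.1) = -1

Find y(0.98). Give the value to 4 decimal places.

Euler: y_{n+1} = y_n + h·f(t_n, y_n).
t=-0.100000, y=-1.000000: f=-0.700000 → y ← -1.000000 + 0.36·(-0.700000) = -1.252000
t=0.260000, y=-1.252000: f=-0.680502 → y ← -1.252000 + 0.36·(-0.680502) = -1.496981
t=0.620000, y=-1.496981: f=-0.724571 → y ← -1.496981 + 0.36·(-0.724571) = -1.757826
y(0.98) ≈ -1.7578

-1.7578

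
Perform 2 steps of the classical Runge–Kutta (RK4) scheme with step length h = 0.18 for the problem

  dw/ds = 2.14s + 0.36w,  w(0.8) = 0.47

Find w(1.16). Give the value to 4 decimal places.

1.3379

RK4: k1 = f(s_n, w_n); k2 = f(s_n + h/2, w_n + (h/2)·k1); k3 = f(s_n + h/2, w_n + (h/2)·k2); k4 = f(s_n + h, w_n + h·k3); w_{n+1} = w_n + (h/6)·(k1 + 2k2 + 2k3 + k4).
s=0.800000, w=0.470000:
  k1 = f(0.800000, 0.470000) = 1.881200
  k2 = f(0.890000, 0.639308) = 2.134751
  k3 = f(0.890000, 0.662128) = 2.142966
  k4 = f(0.980000, 0.855734) = 2.405264
  w ← 0.470000 + (0.18/6)·(k1 + 2k2 + 2k3 + k4) = 0.855257
s=0.980000, w=0.855257:
  k1 = f(0.980000, 0.855257) = 2.405092
  k2 = f(1.070000, 1.071715) = 2.675617
  k3 = f(1.070000, 1.096063) = 2.684383
  k4 = f(1.160000, 1.338446) = 2.964240
  w ← 0.855257 + (0.18/6)·(k1 + 2k2 + 2k3 + k4) = 1.337937
w(1.16) ≈ 1.3379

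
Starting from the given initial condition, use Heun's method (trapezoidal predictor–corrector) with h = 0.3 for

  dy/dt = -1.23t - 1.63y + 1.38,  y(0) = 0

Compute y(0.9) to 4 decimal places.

Heun: k1 = f(t_n, y_n); k2 = f(t_n + h, y_n + h·k1); y_{n+1} = y_n + (h/2)·(k1 + k2).
t=0.000000, y=0.000000:
  k1 = f(0.000000, 0.000000) = 1.380000
  k2 = f(0.300000, 0.414000) = 0.336180
  y ← 0.000000 + (0.3/2)·(1.380000 + 0.336180) = 0.257427
t=0.300000, y=0.257427:
  k1 = f(0.300000, 0.257427) = 0.591394
  k2 = f(0.600000, 0.434845) = -0.066798
  y ← 0.257427 + (0.3/2)·(0.591394 + (-0.066798)) = 0.336116
t=0.600000, y=0.336116:
  k1 = f(0.600000, 0.336116) = 0.094130
  k2 = f(0.900000, 0.364356) = -0.320899
  y ← 0.336116 + (0.3/2)·(0.094130 + (-0.320899)) = 0.302101
y(0.9) ≈ 0.3021

0.3021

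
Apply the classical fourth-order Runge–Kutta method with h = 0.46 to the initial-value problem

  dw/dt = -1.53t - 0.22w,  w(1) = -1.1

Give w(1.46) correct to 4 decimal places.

RK4: k1 = f(t_n, w_n); k2 = f(t_n + h/2, w_n + (h/2)·k1); k3 = f(t_n + h/2, w_n + (h/2)·k2); k4 = f(t_n + h, w_n + h·k3); w_{n+1} = w_n + (h/6)·(k1 + 2k2 + 2k3 + k4).
t=1.000000, w=-1.100000:
  k1 = f(1.000000, -1.100000) = -1.288000
  k2 = f(1.230000, -1.396240) = -1.574727
  k3 = f(1.230000, -1.462187) = -1.560219
  k4 = f(1.460000, -1.817701) = -1.833906
  w ← -1.100000 + (0.46/6)·(k1 + 2k2 + 2k3 + k4) = -1.820038
w(1.46) ≈ -1.8200

-1.8200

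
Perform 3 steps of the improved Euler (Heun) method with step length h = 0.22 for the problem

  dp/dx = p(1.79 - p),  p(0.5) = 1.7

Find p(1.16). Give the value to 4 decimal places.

Heun: k1 = f(x_n, p_n); k2 = f(x_n + h, p_n + h·k1); p_{n+1} = p_n + (h/2)·(k1 + k2).
x=0.500000, p=1.700000:
  k1 = f(0.500000, 1.700000) = 0.153000
  k2 = f(0.720000, 1.733660) = 0.097674
  p ← 1.700000 + (0.22/2)·(0.153000 + 0.097674) = 1.727574
x=0.720000, p=1.727574:
  k1 = f(0.720000, 1.727574) = 0.107845
  k2 = f(0.940000, 1.751300) = 0.067775
  p ← 1.727574 + (0.22/2)·(0.107845 + 0.067775) = 1.746892
x=0.940000, p=1.746892:
  k1 = f(0.940000, 1.746892) = 0.075304
  k2 = f(1.160000, 1.763459) = 0.046803
  p ← 1.746892 + (0.22/2)·(0.075304 + 0.046803) = 1.760324
p(1.16) ≈ 1.7603

1.7603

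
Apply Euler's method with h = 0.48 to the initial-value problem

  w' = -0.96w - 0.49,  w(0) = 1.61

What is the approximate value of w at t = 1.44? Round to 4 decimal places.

Euler: w_{n+1} = w_n + h·f(t_n, w_n).
t=0.000000, w=1.610000: f=-2.035600 → w ← 1.610000 + 0.48·(-2.035600) = 0.632912
t=0.480000, w=0.632912: f=-1.097596 → w ← 0.632912 + 0.48·(-1.097596) = 0.106066
t=0.960000, w=0.106066: f=-0.591824 → w ← 0.106066 + 0.48·(-0.591824) = -0.178009
w(1.44) ≈ -0.1780

-0.1780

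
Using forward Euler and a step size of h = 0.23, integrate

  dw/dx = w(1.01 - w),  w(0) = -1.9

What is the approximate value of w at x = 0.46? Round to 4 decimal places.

-6.2221

Euler: w_{n+1} = w_n + h·f(x_n, w_n).
x=0.000000, w=-1.900000: f=-5.529000 → w ← -1.900000 + 0.23·(-5.529000) = -3.171670
x=0.230000, w=-3.171670: f=-13.262877 → w ← -3.171670 + 0.23·(-13.262877) = -6.222132
w(0.46) ≈ -6.2221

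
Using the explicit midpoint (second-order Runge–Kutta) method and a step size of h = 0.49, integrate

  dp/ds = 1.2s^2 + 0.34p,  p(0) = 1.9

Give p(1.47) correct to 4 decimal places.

Midpoint: k1 = f(s_n, p_n); k2 = f(s_n + h/2, p_n + (h/2)·k1); p_{n+1} = p_n + h·k2.
s=0.000000, p=1.900000:
  k1 = f(0.000000, 1.900000) = 0.646000
  k2 = f(0.245000, 2.058270) = 0.771842
  p ← 1.900000 + 0.49·0.771842 = 2.278202
s=0.490000, p=2.278202:
  k1 = f(0.490000, 2.278202) = 1.062709
  k2 = f(0.735000, 2.538566) = 1.511382
  p ← 2.278202 + 0.49·1.511382 = 3.018780
s=0.980000, p=3.018780:
  k1 = f(0.980000, 3.018780) = 2.178865
  k2 = f(1.225000, 3.552602) = 3.008635
  p ← 3.018780 + 0.49·3.008635 = 4.493011
p(1.47) ≈ 4.4930

4.4930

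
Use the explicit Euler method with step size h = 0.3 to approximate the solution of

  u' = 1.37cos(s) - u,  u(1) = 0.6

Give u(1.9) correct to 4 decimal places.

0.3796

Euler: u_{n+1} = u_n + h·f(s_n, u_n).
s=1.000000, u=0.600000: f=0.140214 → u ← 0.600000 + 0.3·0.140214 = 0.642064
s=1.300000, u=0.642064: f=-0.275591 → u ← 0.642064 + 0.3·(-0.275591) = 0.559387
s=1.600000, u=0.559387: f=-0.599390 → u ← 0.559387 + 0.3·(-0.599390) = 0.379570
u(1.9) ≈ 0.3796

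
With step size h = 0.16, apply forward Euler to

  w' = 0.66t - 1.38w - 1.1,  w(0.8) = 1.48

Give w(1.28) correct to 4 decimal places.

0.5287

Euler: w_{n+1} = w_n + h·f(t_n, w_n).
t=0.800000, w=1.480000: f=-2.614400 → w ← 1.480000 + 0.16·(-2.614400) = 1.061696
t=0.960000, w=1.061696: f=-1.931540 → w ← 1.061696 + 0.16·(-1.931540) = 0.752650
t=1.120000, w=0.752650: f=-1.399456 → w ← 0.752650 + 0.16·(-1.399456) = 0.528737
w(1.28) ≈ 0.5287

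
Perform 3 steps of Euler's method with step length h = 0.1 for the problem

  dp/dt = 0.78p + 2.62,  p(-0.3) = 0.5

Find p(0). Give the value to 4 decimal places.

1.4753

Euler: p_{n+1} = p_n + h·f(t_n, p_n).
t=-0.300000, p=0.500000: f=3.010000 → p ← 0.500000 + 0.1·3.010000 = 0.801000
t=-0.200000, p=0.801000: f=3.244780 → p ← 0.801000 + 0.1·3.244780 = 1.125478
t=-0.100000, p=1.125478: f=3.497873 → p ← 1.125478 + 0.1·3.497873 = 1.475265
p(0) ≈ 1.4753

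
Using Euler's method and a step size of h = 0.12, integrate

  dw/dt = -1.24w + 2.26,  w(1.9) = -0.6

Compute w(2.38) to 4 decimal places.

Euler: w_{n+1} = w_n + h·f(t_n, w_n).
t=1.900000, w=-0.600000: f=3.004000 → w ← -0.600000 + 0.12·3.004000 = -0.239520
t=2.020000, w=-0.239520: f=2.557005 → w ← -0.239520 + 0.12·2.557005 = 0.067321
t=2.140000, w=0.067321: f=2.176522 → w ← 0.067321 + 0.12·2.176522 = 0.328503
t=2.260000, w=0.328503: f=1.852656 → w ← 0.328503 + 0.12·1.852656 = 0.550822
w(2.38) ≈ 0.5508

0.5508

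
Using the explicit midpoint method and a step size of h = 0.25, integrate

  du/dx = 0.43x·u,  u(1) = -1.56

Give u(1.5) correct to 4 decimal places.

Midpoint: k1 = f(x_n, u_n); k2 = f(x_n + h/2, u_n + (h/2)·k1); u_{n+1} = u_n + h·k2.
x=1.000000, u=-1.560000:
  k1 = f(1.000000, -1.560000) = -0.670800
  k2 = f(1.125000, -1.643850) = -0.795212
  u ← -1.560000 + 0.25·(-0.795212) = -1.758803
x=1.250000, u=-1.758803:
  k1 = f(1.250000, -1.758803) = -0.945357
  k2 = f(1.375000, -1.876973) = -1.109760
  u ← -1.758803 + 0.25·(-1.109760) = -2.036243
u(1.5) ≈ -2.0362

-2.0362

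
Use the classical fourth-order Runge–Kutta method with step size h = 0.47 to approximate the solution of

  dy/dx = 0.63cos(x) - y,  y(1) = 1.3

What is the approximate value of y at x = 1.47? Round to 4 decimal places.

0.8856

RK4: k1 = f(x_n, y_n); k2 = f(x_n + h/2, y_n + (h/2)·k1); k3 = f(x_n + h/2, y_n + (h/2)·k2); k4 = f(x_n + h, y_n + h·k3); y_{n+1} = y_n + (h/6)·(k1 + 2k2 + 2k3 + k4).
x=1.000000, y=1.300000:
  k1 = f(1.000000, 1.300000) = -0.959610
  k2 = f(1.235000, 1.074492) = -0.866893
  k3 = f(1.235000, 1.096280) = -0.888682
  k4 = f(1.470000, 0.882320) = -0.818925
  y ← 1.300000 + (0.47/6)·(k1 + 2k2 + 2k3 + k4) = 0.885641
y(1.47) ≈ 0.8856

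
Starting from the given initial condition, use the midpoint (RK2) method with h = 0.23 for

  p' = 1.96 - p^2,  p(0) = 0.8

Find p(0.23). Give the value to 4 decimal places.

Midpoint: k1 = f(t_n, p_n); k2 = f(t_n + h/2, p_n + (h/2)·k1); p_{n+1} = p_n + h·k2.
t=0.000000, p=0.800000:
  k1 = f(0.000000, 0.800000) = 1.320000
  k2 = f(0.115000, 0.951800) = 1.054077
  p ← 0.800000 + 0.23·1.054077 = 1.042438
p(0.23) ≈ 1.0424

1.0424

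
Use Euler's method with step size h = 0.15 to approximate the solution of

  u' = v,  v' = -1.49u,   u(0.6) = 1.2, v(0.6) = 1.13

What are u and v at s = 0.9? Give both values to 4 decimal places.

1.4988, 0.5557

Euler on (u,v): u_{n+1} = u_n + h·u', v_{n+1} = v_n + h·v'.
0.600000: (1.200000, 1.130000); f=(1.130000, -1.788000) → (1.369500, 0.861800)
0.750000: (1.369500, 0.861800); f=(0.861800, -2.040555) → (1.498770, 0.555717)
(u(0.9), v(0.9)) ≈ (1.4988, 0.5557)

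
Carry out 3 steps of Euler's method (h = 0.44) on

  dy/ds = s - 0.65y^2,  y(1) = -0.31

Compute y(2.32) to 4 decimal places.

1.4066

Euler: y_{n+1} = y_n + h·f(s_n, y_n).
s=1.000000, y=-0.310000: f=0.937535 → y ← -0.310000 + 0.44·0.937535 = 0.102515
s=1.440000, y=0.102515: f=1.433169 → y ← 0.102515 + 0.44·1.433169 = 0.733110
s=1.880000, y=0.733110: f=1.530658 → y ← 0.733110 + 0.44·1.530658 = 1.406599
y(2.32) ≈ 1.4066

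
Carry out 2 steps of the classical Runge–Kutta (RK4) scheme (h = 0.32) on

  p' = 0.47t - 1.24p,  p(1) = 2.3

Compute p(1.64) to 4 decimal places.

1.3231

RK4: k1 = f(t_n, p_n); k2 = f(t_n + h/2, p_n + (h/2)·k1); k3 = f(t_n + h/2, p_n + (h/2)·k2); k4 = f(t_n + h, p_n + h·k3); p_{n+1} = p_n + (h/6)·(k1 + 2k2 + 2k3 + k4).
t=1.000000, p=2.300000:
  k1 = f(1.000000, 2.300000) = -2.382000
  k2 = f(1.160000, 1.918880) = -1.834211
  k3 = f(1.160000, 2.006526) = -1.942892
  k4 = f(1.320000, 1.678274) = -1.460660
  p ← 2.300000 + (0.32/6)·(k1 + 2k2 + 2k3 + k4) = 1.692167
t=1.320000, p=1.692167:
  k1 = f(1.320000, 1.692167) = -1.477887
  k2 = f(1.480000, 1.455705) = -1.109474
  k3 = f(1.480000, 1.514651) = -1.182567
  k4 = f(1.640000, 1.313745) = -0.858244
  p ← 1.692167 + (0.32/6)·(k1 + 2k2 + 2k3 + k4) = 1.323089
p(1.64) ≈ 1.3231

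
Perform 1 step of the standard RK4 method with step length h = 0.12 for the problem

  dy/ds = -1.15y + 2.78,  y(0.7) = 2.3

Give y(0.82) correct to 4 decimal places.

RK4: k1 = f(s_n, y_n); k2 = f(s_n + h/2, y_n + (h/2)·k1); k3 = f(s_n + h/2, y_n + (h/2)·k2); k4 = f(s_n + h, y_n + h·k3); y_{n+1} = y_n + (h/6)·(k1 + 2k2 + 2k3 + k4).
s=0.700000, y=2.300000:
  k1 = f(0.700000, 2.300000) = 0.135000
  k2 = f(0.760000, 2.308100) = 0.125685
  k3 = f(0.760000, 2.307541) = 0.126328
  k4 = f(0.820000, 2.315159) = 0.117567
  y ← 2.300000 + (0.12/6)·(k1 + 2k2 + 2k3 + k4) = 2.315132
y(0.82) ≈ 2.3151

2.3151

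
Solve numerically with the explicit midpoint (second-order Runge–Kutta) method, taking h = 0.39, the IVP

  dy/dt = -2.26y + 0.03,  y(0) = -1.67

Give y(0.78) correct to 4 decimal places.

Midpoint: k1 = f(t_n, y_n); k2 = f(t_n + h/2, y_n + (h/2)·k1); y_{n+1} = y_n + h·k2.
t=0.000000, y=-1.670000:
  k1 = f(0.000000, -1.670000) = 3.804200
  k2 = f(0.195000, -0.928181) = 2.127689
  y ← -1.670000 + 0.39·2.127689 = -0.840201
t=0.390000, y=-0.840201:
  k1 = f(0.390000, -0.840201) = 1.928855
  k2 = f(0.585000, -0.464075) = 1.078809
  y ← -0.840201 + 0.39·1.078809 = -0.419466
y(0.78) ≈ -0.4195

-0.4195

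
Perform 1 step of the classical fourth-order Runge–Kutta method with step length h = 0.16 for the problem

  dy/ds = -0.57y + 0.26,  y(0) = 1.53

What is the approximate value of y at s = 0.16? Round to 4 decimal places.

1.4364

RK4: k1 = f(s_n, y_n); k2 = f(s_n + h/2, y_n + (h/2)·k1); k3 = f(s_n + h/2, y_n + (h/2)·k2); k4 = f(s_n + h, y_n + h·k3); y_{n+1} = y_n + (h/6)·(k1 + 2k2 + 2k3 + k4).
s=0.000000, y=1.530000:
  k1 = f(0.000000, 1.530000) = -0.612100
  k2 = f(0.080000, 1.481032) = -0.584188
  k3 = f(0.080000, 1.483265) = -0.585461
  k4 = f(0.160000, 1.436326) = -0.558706
  y ← 1.530000 + (0.16/6)·(k1 + 2k2 + 2k3 + k4) = 1.436397
y(0.16) ≈ 1.4364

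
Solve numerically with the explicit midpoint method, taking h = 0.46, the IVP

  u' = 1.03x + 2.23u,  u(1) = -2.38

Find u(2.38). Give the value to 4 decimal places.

Midpoint: k1 = f(x_n, u_n); k2 = f(x_n + h/2, u_n + (h/2)·k1); u_{n+1} = u_n + h·k2.
x=1.000000, u=-2.380000:
  k1 = f(1.000000, -2.380000) = -4.277400
  k2 = f(1.230000, -3.363802) = -6.234378
  u ← -2.380000 + 0.46·(-6.234378) = -5.247814
x=1.460000, u=-5.247814:
  k1 = f(1.460000, -5.247814) = -10.198825
  k2 = f(1.690000, -7.593544) = -15.192903
  u ← -5.247814 + 0.46·(-15.192903) = -12.236549
x=1.920000, u=-12.236549:
  k1 = f(1.920000, -12.236549) = -25.309905
  k2 = f(2.150000, -18.057828) = -38.054456
  u ← -12.236549 + 0.46·(-38.054456) = -29.741599
u(2.38) ≈ -29.7416

-29.7416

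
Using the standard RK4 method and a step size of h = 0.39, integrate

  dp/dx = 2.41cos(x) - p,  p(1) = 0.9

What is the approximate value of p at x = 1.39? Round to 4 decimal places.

RK4: k1 = f(x_n, p_n); k2 = f(x_n + h/2, p_n + (h/2)·k1); k3 = f(x_n + h/2, p_n + (h/2)·k2); k4 = f(x_n + h, p_n + h·k3); p_{n+1} = p_n + (h/6)·(k1 + 2k2 + 2k3 + k4).
x=1.000000, p=0.900000:
  k1 = f(1.000000, 0.900000) = 0.402129
  k2 = f(1.195000, 0.978415) = -0.093913
  k3 = f(1.195000, 0.881687) = 0.002815
  k4 = f(1.390000, 0.901098) = -0.467749
  p ← 0.900000 + (0.39/6)·(k1 + 2k2 + 2k3 + k4) = 0.883892
p(1.39) ≈ 0.8839

0.8839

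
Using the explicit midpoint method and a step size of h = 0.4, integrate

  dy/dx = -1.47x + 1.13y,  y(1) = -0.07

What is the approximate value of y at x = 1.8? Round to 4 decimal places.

Midpoint: k1 = f(x_n, y_n); k2 = f(x_n + h/2, y_n + (h/2)·k1); y_{n+1} = y_n + h·k2.
x=1.000000, y=-0.070000:
  k1 = f(1.000000, -0.070000) = -1.549100
  k2 = f(1.200000, -0.379820) = -2.193197
  y ← -0.070000 + 0.4·(-2.193197) = -0.947279
x=1.400000, y=-0.947279:
  k1 = f(1.400000, -0.947279) = -3.128425
  k2 = f(1.600000, -1.572964) = -4.129449
  y ← -0.947279 + 0.4·(-4.129449) = -2.599058
y(1.8) ≈ -2.5991

-2.5991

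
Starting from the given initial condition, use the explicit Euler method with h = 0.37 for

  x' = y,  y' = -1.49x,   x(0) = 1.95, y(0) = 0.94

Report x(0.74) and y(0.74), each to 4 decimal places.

Euler on (x,y): x_{n+1} = x_n + h·x', y_{n+1} = y_n + h·y'.
0.000000: (1.950000, 0.940000); f=(0.940000, -2.905500) → (2.297800, -0.135035)
0.370000: (2.297800, -0.135035); f=(-0.135035, -3.423722) → (2.247837, -1.401812)
(x(0.74), y(0.74)) ≈ (2.2478, -1.4018)

2.2478, -1.4018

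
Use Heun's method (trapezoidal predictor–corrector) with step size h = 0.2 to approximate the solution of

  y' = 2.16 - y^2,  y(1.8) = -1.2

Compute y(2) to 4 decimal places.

-1.0235

Heun: k1 = f(x_n, y_n); k2 = f(x_n + h, y_n + h·k1); y_{n+1} = y_n + (h/2)·(k1 + k2).
x=1.800000, y=-1.200000:
  k1 = f(1.800000, -1.200000) = 0.720000
  k2 = f(2.000000, -1.056000) = 1.044864
  y ← -1.200000 + (0.2/2)·(0.720000 + 1.044864) = -1.023514
y(2) ≈ -1.0235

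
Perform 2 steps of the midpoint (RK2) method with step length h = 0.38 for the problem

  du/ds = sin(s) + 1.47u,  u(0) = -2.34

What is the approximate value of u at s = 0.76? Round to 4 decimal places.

Midpoint: k1 = f(s_n, u_n); k2 = f(s_n + h/2, u_n + (h/2)·k1); u_{n+1} = u_n + h·k2.
s=0.000000, u=-2.340000:
  k1 = f(0.000000, -2.340000) = -3.439800
  k2 = f(0.190000, -2.993562) = -4.211677
  u ← -2.340000 + 0.38·(-4.211677) = -3.940437
s=0.380000, u=-3.940437:
  k1 = f(0.380000, -3.940437) = -5.421522
  k2 = f(0.570000, -4.970527) = -6.767042
  u ← -3.940437 + 0.38·(-6.767042) = -6.511913
u(0.76) ≈ -6.5119

-6.5119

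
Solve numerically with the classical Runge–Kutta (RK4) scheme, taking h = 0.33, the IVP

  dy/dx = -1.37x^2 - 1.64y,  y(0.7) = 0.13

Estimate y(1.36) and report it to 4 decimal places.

-0.6295

RK4: k1 = f(x_n, y_n); k2 = f(x_n + h/2, y_n + (h/2)·k1); k3 = f(x_n + h/2, y_n + (h/2)·k2); k4 = f(x_n + h, y_n + h·k3); y_{n+1} = y_n + (h/6)·(k1 + 2k2 + 2k3 + k4).
x=0.700000, y=0.130000:
  k1 = f(0.700000, 0.130000) = -0.884500
  k2 = f(0.865000, -0.015942) = -0.998923
  k3 = f(0.865000, -0.034822) = -0.967960
  k4 = f(1.030000, -0.189427) = -1.142773
  y ← 0.130000 + (0.33/6)·(k1 + 2k2 + 2k3 + k4) = -0.197857
x=1.030000, y=-0.197857:
  k1 = f(1.030000, -0.197857) = -1.128947
  k2 = f(1.195000, -0.384133) = -1.326415
  k3 = f(1.195000, -0.416716) = -1.272981
  k4 = f(1.360000, -0.617941) = -1.520529
  y ← -0.197857 + (0.33/6)·(k1 + 2k2 + 2k3 + k4) = -0.629512
y(1.36) ≈ -0.6295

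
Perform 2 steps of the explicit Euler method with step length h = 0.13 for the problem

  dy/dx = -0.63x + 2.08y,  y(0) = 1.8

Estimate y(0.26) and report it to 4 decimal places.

Euler: y_{n+1} = y_n + h·f(x_n, y_n).
x=0.000000, y=1.800000: f=3.744000 → y ← 1.800000 + 0.13·3.744000 = 2.286720
x=0.130000, y=2.286720: f=4.674478 → y ← 2.286720 + 0.13·4.674478 = 2.894402
y(0.26) ≈ 2.8944

2.8944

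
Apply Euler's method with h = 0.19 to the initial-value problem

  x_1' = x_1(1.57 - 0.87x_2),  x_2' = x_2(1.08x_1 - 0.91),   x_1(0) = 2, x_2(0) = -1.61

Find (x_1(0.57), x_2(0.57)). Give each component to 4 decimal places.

9.0759, -5.4798

Euler on (x_1,x_2): x_1_{n+1} = x_1_n + h·x_1', x_2_{n+1} = x_2_n + h·x_2'.
0.000000: (2.000000, -1.610000); f=(5.941400, -2.012500) → (3.128866, -1.992375)
0.190000: (3.128866, -1.992375); f=(10.335790, -4.919523) → (5.092666, -2.927084)
0.380000: (5.092666, -2.927084); f=(20.964283, -13.435550) → (9.075880, -5.479839)
(x_1(0.57), x_2(0.57)) ≈ (9.0759, -5.4798)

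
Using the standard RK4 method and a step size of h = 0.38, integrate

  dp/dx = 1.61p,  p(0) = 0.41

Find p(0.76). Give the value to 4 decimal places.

1.3926

RK4: k1 = f(x_n, p_n); k2 = f(x_n + h/2, p_n + (h/2)·k1); k3 = f(x_n + h/2, p_n + (h/2)·k2); k4 = f(x_n + h, p_n + h·k3); p_{n+1} = p_n + (h/6)·(k1 + 2k2 + 2k3 + k4).
x=0.000000, p=0.410000:
  k1 = f(0.000000, 0.410000) = 0.660100
  k2 = f(0.190000, 0.535419) = 0.862025
  k3 = f(0.190000, 0.573785) = 0.923793
  k4 = f(0.380000, 0.761041) = 1.225277
  p ← 0.410000 + (0.38/6)·(k1 + 2k2 + 2k3 + k4) = 0.755611
x=0.380000, p=0.755611:
  k1 = f(0.380000, 0.755611) = 1.216533
  k2 = f(0.570000, 0.986752) = 1.588671
  k3 = f(0.570000, 1.057458) = 1.702508
  k4 = f(0.760000, 1.402564) = 2.258128
  p ← 0.755611 + (0.38/6)·(k1 + 2k2 + 2k3 + k4) = 1.392555
p(0.76) ≈ 1.3926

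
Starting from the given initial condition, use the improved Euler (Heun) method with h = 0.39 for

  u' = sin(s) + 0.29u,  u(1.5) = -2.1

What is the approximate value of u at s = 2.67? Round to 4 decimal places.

Heun: k1 = f(s_n, u_n); k2 = f(s_n + h, u_n + h·k1); u_{n+1} = u_n + (h/2)·(k1 + k2).
s=1.500000, u=-2.100000:
  k1 = f(1.500000, -2.100000) = 0.388495
  k2 = f(1.890000, -1.948487) = 0.384424
  u ← -2.100000 + (0.39/2)·(0.388495 + 0.384424) = -1.949281
s=1.890000, u=-1.949281:
  k1 = f(1.890000, -1.949281) = 0.384194
  k2 = f(2.280000, -1.799445) = 0.237042
  u ← -1.949281 + (0.39/2)·(0.384194 + 0.237042) = -1.828140
s=2.280000, u=-1.828140:
  k1 = f(2.280000, -1.828140) = 0.228720
  k2 = f(2.670000, -1.738939) = -0.049987
  u ← -1.828140 + (0.39/2)·(0.228720 + (-0.049987)) = -1.793287
u(2.67) ≈ -1.7933

-1.7933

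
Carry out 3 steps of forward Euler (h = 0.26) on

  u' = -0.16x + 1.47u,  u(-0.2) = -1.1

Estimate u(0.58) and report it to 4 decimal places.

-2.9056

Euler: u_{n+1} = u_n + h·f(x_n, u_n).
x=-0.200000, u=-1.100000: f=-1.585000 → u ← -1.100000 + 0.26·(-1.585000) = -1.512100
x=0.060000, u=-1.512100: f=-2.232387 → u ← -1.512100 + 0.26·(-2.232387) = -2.092521
x=0.320000, u=-2.092521: f=-3.127205 → u ← -2.092521 + 0.26·(-3.127205) = -2.905594
u(0.58) ≈ -2.9056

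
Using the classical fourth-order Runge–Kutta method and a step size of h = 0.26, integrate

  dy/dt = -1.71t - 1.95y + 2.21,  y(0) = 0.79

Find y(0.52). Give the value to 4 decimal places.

RK4: k1 = f(t_n, y_n); k2 = f(t_n + h/2, y_n + (h/2)·k1); k3 = f(t_n + h/2, y_n + (h/2)·k2); k4 = f(t_n + h, y_n + h·k3); y_{n+1} = y_n + (h/6)·(k1 + 2k2 + 2k3 + k4).
t=0.000000, y=0.790000:
  k1 = f(0.000000, 0.790000) = 0.669500
  k2 = f(0.130000, 0.877035) = 0.277482
  k3 = f(0.130000, 0.826073) = 0.376858
  k4 = f(0.260000, 0.887983) = 0.033833
  y ← 0.790000 + (0.26/6)·(k1 + 2k2 + 2k3 + k4) = 0.877187
t=0.260000, y=0.877187:
  k1 = f(0.260000, 0.877187) = 0.054885
  k2 = f(0.390000, 0.884322) = -0.181328
  k3 = f(0.390000, 0.853615) = -0.121448
  k4 = f(0.520000, 0.845611) = -0.328141
  y ← 0.877187 + (0.26/6)·(k1 + 2k2 + 2k3 + k4) = 0.839105
y(0.52) ≈ 0.8391

0.8391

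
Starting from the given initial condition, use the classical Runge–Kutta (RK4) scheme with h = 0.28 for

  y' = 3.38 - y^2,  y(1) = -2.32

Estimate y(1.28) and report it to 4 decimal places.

-3.5751

RK4: k1 = f(x_n, y_n); k2 = f(x_n + h/2, y_n + (h/2)·k1); k3 = f(x_n + h/2, y_n + (h/2)·k2); k4 = f(x_n + h, y_n + h·k3); y_{n+1} = y_n + (h/6)·(k1 + 2k2 + 2k3 + k4).
x=1.000000, y=-2.320000:
  k1 = f(1.000000, -2.320000) = -2.002400
  k2 = f(1.140000, -2.600336) = -3.381747
  k3 = f(1.140000, -2.793445) = -4.423333
  k4 = f(1.280000, -3.558533) = -9.283159
  y ← -2.320000 + (0.28/6)·(k1 + 2k2 + 2k3 + k4) = -3.575134
y(1.28) ≈ -3.5751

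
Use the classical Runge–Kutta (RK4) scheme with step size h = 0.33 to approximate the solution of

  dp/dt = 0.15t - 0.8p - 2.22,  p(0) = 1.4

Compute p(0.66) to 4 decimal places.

-0.2850

RK4: k1 = f(t_n, p_n); k2 = f(t_n + h/2, p_n + (h/2)·k1); k3 = f(t_n + h/2, p_n + (h/2)·k2); k4 = f(t_n + h, p_n + h·k3); p_{n+1} = p_n + (h/6)·(k1 + 2k2 + 2k3 + k4).
t=0.000000, p=1.400000:
  k1 = f(0.000000, 1.400000) = -3.340000
  k2 = f(0.165000, 0.848900) = -2.874370
  k3 = f(0.165000, 0.925729) = -2.935833
  k4 = f(0.330000, 0.431175) = -2.515440
  p ← 1.400000 + (0.33/6)·(k1 + 2k2 + 2k3 + k4) = 0.438828
t=0.330000, p=0.438828:
  k1 = f(0.330000, 0.438828) = -2.521563
  k2 = f(0.495000, 0.022771) = -2.163966
  k3 = f(0.495000, 0.081774) = -2.211169
  k4 = f(0.660000, -0.290857) = -1.888314
  p ← 0.438828 + (0.33/6)·(k1 + 2k2 + 2k3 + k4) = -0.284980
p(0.66) ≈ -0.2850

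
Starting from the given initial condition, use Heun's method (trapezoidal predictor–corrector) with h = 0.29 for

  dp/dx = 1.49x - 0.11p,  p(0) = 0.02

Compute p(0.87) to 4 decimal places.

Heun: k1 = f(x_n, p_n); k2 = f(x_n + h, p_n + h·k1); p_{n+1} = p_n + (h/2)·(k1 + k2).
x=0.000000, p=0.020000:
  k1 = f(0.000000, 0.020000) = -0.002200
  k2 = f(0.290000, 0.019362) = 0.429970
  p ← 0.020000 + (0.29/2)·(-0.002200 + 0.429970) = 0.082027
x=0.290000, p=0.082027:
  k1 = f(0.290000, 0.082027) = 0.423077
  k2 = f(0.580000, 0.204719) = 0.841681
  p ← 0.082027 + (0.29/2)·(0.423077 + 0.841681) = 0.265417
x=0.580000, p=0.265417:
  k1 = f(0.580000, 0.265417) = 0.835004
  k2 = f(0.870000, 0.507568) = 1.240468
  p ← 0.265417 + (0.29/2)·(0.835004 + 1.240468) = 0.566360
p(0.87) ≈ 0.5664

0.5664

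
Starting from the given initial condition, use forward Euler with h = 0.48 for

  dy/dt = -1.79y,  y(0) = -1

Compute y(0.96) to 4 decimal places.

Euler: y_{n+1} = y_n + h·f(t_n, y_n).
t=0.000000, y=-1.000000: f=1.790000 → y ← -1.000000 + 0.48·1.790000 = -0.140800
t=0.480000, y=-0.140800: f=0.252032 → y ← -0.140800 + 0.48·0.252032 = -0.019825
y(0.96) ≈ -0.0198

-0.0198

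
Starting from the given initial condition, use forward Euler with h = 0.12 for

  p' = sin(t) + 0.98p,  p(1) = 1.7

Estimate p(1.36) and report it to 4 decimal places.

Euler: p_{n+1} = p_n + h·f(t_n, p_n).
t=1.000000, p=1.700000: f=2.507471 → p ← 1.700000 + 0.12·2.507471 = 2.000897
t=1.120000, p=2.000897: f=2.860979 → p ← 2.000897 + 0.12·2.860979 = 2.344214
t=1.240000, p=2.344214: f=3.243114 → p ← 2.344214 + 0.12·3.243114 = 2.733388
p(1.36) ≈ 2.7334

2.7334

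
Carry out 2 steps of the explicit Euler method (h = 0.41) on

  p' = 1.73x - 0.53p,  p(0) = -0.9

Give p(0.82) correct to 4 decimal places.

-0.2605

Euler: p_{n+1} = p_n + h·f(x_n, p_n).
x=0.000000, p=-0.900000: f=0.477000 → p ← -0.900000 + 0.41·0.477000 = -0.704430
x=0.410000, p=-0.704430: f=1.082648 → p ← -0.704430 + 0.41·1.082648 = -0.260544
p(0.82) ≈ -0.2605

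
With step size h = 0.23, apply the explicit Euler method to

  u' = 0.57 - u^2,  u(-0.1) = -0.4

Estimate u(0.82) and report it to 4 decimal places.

Euler: u_{n+1} = u_n + h·f(t_n, u_n).
t=-0.100000, u=-0.400000: f=0.410000 → u ← -0.400000 + 0.23·0.410000 = -0.305700
t=0.130000, u=-0.305700: f=0.476548 → u ← -0.305700 + 0.23·0.476548 = -0.196094
t=0.360000, u=-0.196094: f=0.531547 → u ← -0.196094 + 0.23·0.531547 = -0.073838
t=0.590000, u=-0.073838: f=0.564548 → u ← -0.073838 + 0.23·0.564548 = 0.056008
u(0.82) ≈ 0.0560

0.0560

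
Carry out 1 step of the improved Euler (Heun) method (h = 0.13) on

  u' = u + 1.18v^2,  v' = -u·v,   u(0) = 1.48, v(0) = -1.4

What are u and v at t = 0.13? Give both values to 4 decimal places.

Heun on (u,v): k1 = f(t_n, state_n); k2 = f(t_n + h, state_n + h·k1); state_{n+1} = state_n + (h/2)·(k1 + k2).
0.000000: (1.480000, -1.400000)
  k1 = (3.792800, 2.072000)
  predictor → (1.973064, -1.130640)
  k2 = (3.481513, 2.230825)
  → (1.952830, -1.120316)
(u(0.13), v(0.13)) ≈ (1.9528, -1.1203)

1.9528, -1.1203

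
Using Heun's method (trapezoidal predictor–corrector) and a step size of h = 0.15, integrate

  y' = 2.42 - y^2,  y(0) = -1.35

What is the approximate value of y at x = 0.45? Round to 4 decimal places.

Heun: k1 = f(x_n, y_n); k2 = f(x_n + h, y_n + h·k1); y_{n+1} = y_n + (h/2)·(k1 + k2).
x=0.000000, y=-1.350000:
  k1 = f(0.000000, -1.350000) = 0.597500
  k2 = f(0.150000, -1.260375) = 0.831455
  y ← -1.350000 + (0.15/2)·(0.597500 + 0.831455) = -1.242828
x=0.150000, y=-1.242828:
  k1 = f(0.150000, -1.242828) = 0.875378
  k2 = f(0.300000, -1.111522) = 1.184519
  y ← -1.242828 + (0.15/2)·(0.875378 + 1.184519) = -1.088336
x=0.300000, y=-1.088336:
  k1 = f(0.300000, -1.088336) = 1.235525
  k2 = f(0.450000, -0.903007) = 1.604578
  y ← -1.088336 + (0.15/2)·(1.235525 + 1.604578) = -0.875328
y(0.45) ≈ -0.8753

-0.8753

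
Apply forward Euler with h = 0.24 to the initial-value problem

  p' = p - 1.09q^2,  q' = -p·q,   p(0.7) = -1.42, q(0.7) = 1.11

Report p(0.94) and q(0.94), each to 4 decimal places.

-2.0831, 1.4883

Euler on (p,q): p_{n+1} = p_n + h·p', q_{n+1} = q_n + h·q'.
0.700000: (-1.420000, 1.110000); f=(-2.762989, 1.576200) → (-2.083117, 1.488288)
(p(0.94), q(0.94)) ≈ (-2.0831, 1.4883)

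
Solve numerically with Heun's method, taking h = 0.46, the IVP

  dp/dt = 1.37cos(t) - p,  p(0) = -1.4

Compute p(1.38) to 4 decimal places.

Heun: k1 = f(t_n, p_n); k2 = f(t_n + h, p_n + h·k1); p_{n+1} = p_n + (h/2)·(k1 + k2).
t=0.000000, p=-1.400000:
  k1 = f(0.000000, -1.400000) = 2.770000
  k2 = f(0.460000, -0.125800) = 1.353392
  p ← -1.400000 + (0.46/2)·(2.770000 + 1.353392) = -0.451620
t=0.460000, p=-0.451620:
  k1 = f(0.460000, -0.451620) = 1.679212
  k2 = f(0.920000, 0.320818) = 0.509156
  p ← -0.451620 + (0.46/2)·(1.679212 + 0.509156) = 0.051705
t=0.920000, p=0.051705:
  k1 = f(0.920000, 0.051705) = 0.778269
  k2 = f(1.380000, 0.409708) = -0.149900
  p ← 0.051705 + (0.46/2)·(0.778269 + (-0.149900)) = 0.196229
p(1.38) ≈ 0.1962

0.1962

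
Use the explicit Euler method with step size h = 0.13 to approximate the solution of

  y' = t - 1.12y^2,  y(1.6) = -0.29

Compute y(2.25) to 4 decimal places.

0.8295

Euler: y_{n+1} = y_n + h·f(t_n, y_n).
t=1.600000, y=-0.290000: f=1.505808 → y ← -0.290000 + 0.13·1.505808 = -0.094245
t=1.730000, y=-0.094245: f=1.720052 → y ← -0.094245 + 0.13·1.720052 = 0.129362
t=1.860000, y=0.129362: f=1.841257 → y ← 0.129362 + 0.13·1.841257 = 0.368725
t=1.990000, y=0.368725: f=1.837727 → y ← 0.368725 + 0.13·1.837727 = 0.607630
t=2.120000, y=0.607630: f=1.706480 → y ← 0.607630 + 0.13·1.706480 = 0.829472
y(2.25) ≈ 0.8295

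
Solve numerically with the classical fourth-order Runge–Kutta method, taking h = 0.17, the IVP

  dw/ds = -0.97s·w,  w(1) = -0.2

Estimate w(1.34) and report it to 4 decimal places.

-0.1360

RK4: k1 = f(s_n, w_n); k2 = f(s_n + h/2, w_n + (h/2)·k1); k3 = f(s_n + h/2, w_n + (h/2)·k2); k4 = f(s_n + h, w_n + h·k3); w_{n+1} = w_n + (h/6)·(k1 + 2k2 + 2k3 + k4).
s=1.000000, w=-0.200000:
  k1 = f(1.000000, -0.200000) = 0.194000
  k2 = f(1.085000, -0.183510) = 0.193135
  k3 = f(1.085000, -0.183584) = 0.193212
  k4 = f(1.170000, -0.167154) = 0.189703
  w ← -0.200000 + (0.17/6)·(k1 + 2k2 + 2k3 + k4) = -0.167235
s=1.170000, w=-0.167235:
  k1 = f(1.170000, -0.167235) = 0.189795
  k2 = f(1.255000, -0.151103) = 0.183945
  k3 = f(1.255000, -0.151600) = 0.184550
  k4 = f(1.340000, -0.135862) = 0.176593
  w ← -0.167235 + (0.17/6)·(k1 + 2k2 + 2k3 + k4) = -0.135973
w(1.34) ≈ -0.1360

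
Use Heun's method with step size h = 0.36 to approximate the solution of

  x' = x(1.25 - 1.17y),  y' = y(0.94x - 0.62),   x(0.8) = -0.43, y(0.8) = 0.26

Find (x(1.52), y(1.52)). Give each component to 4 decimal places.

Heun on (x,y): k1 = f(t_n, state_n); k2 = f(t_n + h, state_n + h·k1); state_{n+1} = state_n + (h/2)·(k1 + k2).
0.800000: (-0.430000, 0.260000)
  k1 = (-0.406694, -0.266292)
  predictor → (-0.576410, 0.164135)
  k2 = (-0.609820, -0.190696)
  → (-0.612972, 0.177742)
1.160000: (-0.612972, 0.177742)
  k1 = (-0.638743, -0.212614)
  predictor → (-0.842920, 0.101201)
  k2 = (-0.953844, -0.142931)
  → (-0.899638, 0.113744)
(x(1.52), y(1.52)) ≈ (-0.8996, 0.1137)

-0.8996, 0.1137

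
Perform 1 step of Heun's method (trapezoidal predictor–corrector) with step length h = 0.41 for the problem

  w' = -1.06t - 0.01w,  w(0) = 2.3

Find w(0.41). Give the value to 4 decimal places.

Heun: k1 = f(t_n, w_n); k2 = f(t_n + h, w_n + h·k1); w_{n+1} = w_n + (h/2)·(k1 + k2).
t=0.000000, w=2.300000:
  k1 = f(0.000000, 2.300000) = -0.023000
  k2 = f(0.410000, 2.290570) = -0.457506
  w ← 2.300000 + (0.41/2)·(-0.023000 + (-0.457506)) = 2.201496
w(0.41) ≈ 2.2015

2.2015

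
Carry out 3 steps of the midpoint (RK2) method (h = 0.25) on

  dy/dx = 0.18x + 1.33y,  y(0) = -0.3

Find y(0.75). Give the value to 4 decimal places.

Midpoint: k1 = f(x_n, y_n); k2 = f(x_n + h/2, y_n + (h/2)·k1); y_{n+1} = y_n + h·k2.
x=0.000000, y=-0.300000:
  k1 = f(0.000000, -0.300000) = -0.399000
  k2 = f(0.125000, -0.349875) = -0.442834
  y ← -0.300000 + 0.25·(-0.442834) = -0.410708
x=0.250000, y=-0.410708:
  k1 = f(0.250000, -0.410708) = -0.501242
  k2 = f(0.375000, -0.473364) = -0.562074
  y ← -0.410708 + 0.25·(-0.562074) = -0.551227
x=0.500000, y=-0.551227:
  k1 = f(0.500000, -0.551227) = -0.643132
  k2 = f(0.625000, -0.631618) = -0.727552
  y ← -0.551227 + 0.25·(-0.727552) = -0.733115
y(0.75) ≈ -0.7331

-0.7331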